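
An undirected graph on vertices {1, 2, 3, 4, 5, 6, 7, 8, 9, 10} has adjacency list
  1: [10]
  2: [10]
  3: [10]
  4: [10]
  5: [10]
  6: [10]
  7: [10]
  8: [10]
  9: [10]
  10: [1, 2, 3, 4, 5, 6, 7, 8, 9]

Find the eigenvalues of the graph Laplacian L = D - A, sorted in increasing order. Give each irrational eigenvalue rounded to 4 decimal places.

[0, 1, 1, 1, 1, 1, 1, 1, 1, 10]

Reading degrees in the order [1, 2, 3, 4, 5, 6, 7, 8, 9, 10] gives [1, 1, 1, 1, 1, 1, 1, 1, 1, 9]; set D = diag(1, 1, 1, 1, 1, 1, 1, 1, 1, 9) and form L = D - A. The multiplicity of 0 as a Laplacian eigenvalue equals the number of connected components. The largest eigenvalue, 10, is at most the vertex count 10. There is one zero in the spectrum, matching the 1 component.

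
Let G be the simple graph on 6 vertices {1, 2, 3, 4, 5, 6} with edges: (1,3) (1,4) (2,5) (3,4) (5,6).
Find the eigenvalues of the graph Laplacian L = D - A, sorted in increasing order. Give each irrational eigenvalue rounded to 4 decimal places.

Each diagonal entry of L is the vertex degree and each off-diagonal entry is -1 where an edge is present, 0 otherwise; in the order [1, 2, 3, 4, 5, 6] the diagonal is [2, 1, 2, 2, 2, 1]. The multiplicity of 0 as a Laplacian eigenvalue equals the number of connected components. The 2 zero eigenvalues correspond to the 2 connected components. There are 2 zeros in the spectrum, matching the 2 components. The eigenvalues sum to 10, which equals trace(L) = 2|E|.

[0, 0, 1, 3, 3, 3]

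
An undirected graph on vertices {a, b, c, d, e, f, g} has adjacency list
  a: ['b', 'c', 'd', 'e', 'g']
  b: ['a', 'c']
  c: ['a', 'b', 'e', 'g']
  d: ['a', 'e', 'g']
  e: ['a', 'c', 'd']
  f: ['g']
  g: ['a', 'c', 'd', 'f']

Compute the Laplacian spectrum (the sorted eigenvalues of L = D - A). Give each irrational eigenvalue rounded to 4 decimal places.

[0, 0.8545, 1.9003, 3.4894, 3.9187, 5.7346, 6.1025]

With the vertex order [a, b, c, d, e, f, g], the degrees are [5, 2, 4, 3, 3, 1, 4], giving D = diag(5, 2, 4, 3, 3, 1, 4) and L = D - A. The multiplicity of 0 as a Laplacian eigenvalue equals the number of connected components. By the matrix-tree theorem the graph has (1/7) * product of the nonzero eigenvalues = 111 spanning trees.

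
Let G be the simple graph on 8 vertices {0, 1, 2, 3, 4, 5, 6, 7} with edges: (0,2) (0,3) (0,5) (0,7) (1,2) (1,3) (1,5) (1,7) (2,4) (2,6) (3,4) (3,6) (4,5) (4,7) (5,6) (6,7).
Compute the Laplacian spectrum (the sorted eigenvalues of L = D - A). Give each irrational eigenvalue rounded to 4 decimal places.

[0, 4, 4, 4, 4, 4, 4, 8]

Reading degrees in the order [0, 1, 2, 3, 4, 5, 6, 7] gives [4, 4, 4, 4, 4, 4, 4, 4]; set D = diag(4, 4, 4, 4, 4, 4, 4, 4) and form L = D - A. Diagonalising L (or applying a numerical eigensolver to the 8x8 matrix) gives the spectrum above. By the matrix-tree theorem the graph has (1/8) * product of the nonzero eigenvalues = 4096 spanning trees.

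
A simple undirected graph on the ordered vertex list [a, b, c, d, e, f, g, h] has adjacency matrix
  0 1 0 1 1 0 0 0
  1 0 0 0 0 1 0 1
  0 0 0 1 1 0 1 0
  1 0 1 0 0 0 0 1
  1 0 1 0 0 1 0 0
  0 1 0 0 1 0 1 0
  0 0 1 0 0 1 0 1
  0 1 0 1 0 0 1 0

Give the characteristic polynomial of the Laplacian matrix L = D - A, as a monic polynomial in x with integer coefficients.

Reading degrees in the order [a, b, c, d, e, f, g, h] gives [3, 3, 3, 3, 3, 3, 3, 3]; set D = diag(3, 3, 3, 3, 3, 3, 3, 3) and form L = D - A. L has integer entries, so p(x) = det(xI - L) has integer coefficients. Expanding the determinant yields x^8 - 24x^7 + 240x^6 - 1296x^5 + 4080x^4 - 7488x^3 + 7424x^2 - 3072x. The coefficient of x^7 equals -trace(L) = -24, matching the sum of degrees.

x^8 - 24x^7 + 240x^6 - 1296x^5 + 4080x^4 - 7488x^3 + 7424x^2 - 3072x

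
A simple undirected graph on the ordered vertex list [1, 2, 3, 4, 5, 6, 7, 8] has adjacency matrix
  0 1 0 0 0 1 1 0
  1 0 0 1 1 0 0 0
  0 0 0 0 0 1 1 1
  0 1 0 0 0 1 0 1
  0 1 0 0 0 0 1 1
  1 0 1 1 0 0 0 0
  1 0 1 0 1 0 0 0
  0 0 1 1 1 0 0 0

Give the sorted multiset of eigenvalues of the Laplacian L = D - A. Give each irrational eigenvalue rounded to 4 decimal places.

[0, 2, 2, 2, 4, 4, 4, 6]

Reading degrees in the order [1, 2, 3, 4, 5, 6, 7, 8] gives [3, 3, 3, 3, 3, 3, 3, 3]; set D = diag(3, 3, 3, 3, 3, 3, 3, 3) and form L = D - A. Since every row of L sums to 0, the all-ones vector is in the kernel and 0 is an eigenvalue. The single zero eigenvalue shows the graph is connected.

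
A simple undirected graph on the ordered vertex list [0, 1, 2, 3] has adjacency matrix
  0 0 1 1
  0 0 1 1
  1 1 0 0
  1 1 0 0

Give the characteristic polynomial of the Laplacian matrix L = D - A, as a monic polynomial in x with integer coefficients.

x^4 - 8x^3 + 20x^2 - 16x

With the vertex order [0, 1, 2, 3], the degrees are [2, 2, 2, 2], giving D = diag(2, 2, 2, 2) and L = D - A. L has integer entries, so p(x) = det(xI - L) has integer coefficients. Expanding the determinant yields x^4 - 8x^3 + 20x^2 - 16x. The constant term is 0 because L is singular (the all-ones vector lies in its kernel). There is one zero in the spectrum, matching the 1 component.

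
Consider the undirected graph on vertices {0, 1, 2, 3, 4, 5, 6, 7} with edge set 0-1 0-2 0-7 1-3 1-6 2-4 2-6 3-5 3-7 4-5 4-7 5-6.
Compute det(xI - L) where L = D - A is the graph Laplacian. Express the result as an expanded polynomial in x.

x^8 - 24x^7 + 240x^6 - 1296x^5 + 4080x^4 - 7488x^3 + 7424x^2 - 3072x

Reading degrees in the order [0, 1, 2, 3, 4, 5, 6, 7] gives [3, 3, 3, 3, 3, 3, 3, 3]; set D = diag(3, 3, 3, 3, 3, 3, 3, 3) and form L = D - A. Computing det(xI - L) by cofactor expansion (or equivalently via sum-over-permutations) gives x^8 - 24x^7 + 240x^6 - 1296x^5 + 4080x^4 - 7488x^3 + 7424x^2 - 3072x. Since p(0) = det(-L) = 0, x divides p(x). By the matrix-tree theorem the graph has (1/8) * product of the nonzero eigenvalues = 384 spanning trees.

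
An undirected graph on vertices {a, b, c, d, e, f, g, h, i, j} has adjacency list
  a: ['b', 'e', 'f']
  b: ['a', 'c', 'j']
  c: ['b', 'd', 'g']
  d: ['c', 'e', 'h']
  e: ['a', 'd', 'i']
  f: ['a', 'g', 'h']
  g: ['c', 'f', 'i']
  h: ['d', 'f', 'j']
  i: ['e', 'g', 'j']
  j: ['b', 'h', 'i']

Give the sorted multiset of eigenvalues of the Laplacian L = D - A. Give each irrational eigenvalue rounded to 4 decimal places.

With the vertex order [a, b, c, d, e, f, g, h, i, j], the degrees are [3, 3, 3, 3, 3, 3, 3, 3, 3, 3], giving D = diag(3, 3, 3, 3, 3, 3, 3, 3, 3, 3) and L = D - A. Since every row of L sums to 0, the all-ones vector is in the kernel and 0 is an eigenvalue. The single zero eigenvalue shows the graph is connected. By the matrix-tree theorem the graph has (1/10) * product of the nonzero eigenvalues = 2000 spanning trees.

[0, 2, 2, 2, 2, 2, 5, 5, 5, 5]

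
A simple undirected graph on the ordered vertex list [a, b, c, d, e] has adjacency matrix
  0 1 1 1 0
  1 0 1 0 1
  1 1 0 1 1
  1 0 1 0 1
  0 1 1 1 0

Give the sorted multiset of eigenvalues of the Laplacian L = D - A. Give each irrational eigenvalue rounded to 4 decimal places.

[0, 3, 3, 5, 5]

Reading degrees in the order [a, b, c, d, e] gives [3, 3, 4, 3, 3]; set D = diag(3, 3, 4, 3, 3) and form L = D - A. Diagonalising L (or applying a numerical eigensolver to the 5x5 matrix) gives the spectrum above. The single zero eigenvalue shows the graph is connected. By the matrix-tree theorem the graph has (1/5) * product of the nonzero eigenvalues = 45 spanning trees. The largest eigenvalue, 5, is at most the vertex count 5.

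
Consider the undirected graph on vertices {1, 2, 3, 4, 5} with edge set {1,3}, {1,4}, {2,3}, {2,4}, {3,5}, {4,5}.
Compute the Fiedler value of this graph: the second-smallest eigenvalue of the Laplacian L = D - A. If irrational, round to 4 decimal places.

Reading degrees in the order [1, 2, 3, 4, 5] gives [2, 2, 3, 3, 2]; set D = diag(2, 2, 3, 3, 2) and form L = D - A. The smallest Laplacian eigenvalue is always 0. The next one, lambda_2 = 2, measures how hard the graph is to disconnect: larger values mean better connectivity.

2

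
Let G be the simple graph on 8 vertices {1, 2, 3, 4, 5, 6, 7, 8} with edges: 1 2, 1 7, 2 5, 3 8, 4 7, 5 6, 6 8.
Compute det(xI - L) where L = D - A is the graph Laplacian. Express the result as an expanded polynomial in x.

Each diagonal entry of L is the vertex degree and each off-diagonal entry is -1 where an edge is present, 0 otherwise; in the order [1, 2, 3, 4, 5, 6, 7, 8] the diagonal is [2, 2, 1, 1, 2, 2, 2, 2]. L has integer entries, so p(x) = det(xI - L) has integer coefficients. Expanding the determinant yields x^8 - 14x^7 + 78x^6 - 220x^5 + 330x^4 - 252x^3 + 84x^2 - 8x. The coefficient of x^7 equals -trace(L) = -14, matching the sum of degrees.

x^8 - 14x^7 + 78x^6 - 220x^5 + 330x^4 - 252x^3 + 84x^2 - 8x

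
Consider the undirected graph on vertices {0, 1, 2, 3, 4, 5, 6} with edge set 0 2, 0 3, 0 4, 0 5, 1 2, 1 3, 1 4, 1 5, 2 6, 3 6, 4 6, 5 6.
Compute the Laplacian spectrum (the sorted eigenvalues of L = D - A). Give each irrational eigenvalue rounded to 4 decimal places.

[0, 3, 3, 3, 4, 4, 7]

Each diagonal entry of L is the vertex degree and each off-diagonal entry is -1 where an edge is present, 0 otherwise; in the order [0, 1, 2, 3, 4, 5, 6] the diagonal is [4, 4, 3, 3, 3, 3, 4]. Since every row of L sums to 0, the all-ones vector is in the kernel and 0 is an eigenvalue. The single zero eigenvalue shows the graph is connected.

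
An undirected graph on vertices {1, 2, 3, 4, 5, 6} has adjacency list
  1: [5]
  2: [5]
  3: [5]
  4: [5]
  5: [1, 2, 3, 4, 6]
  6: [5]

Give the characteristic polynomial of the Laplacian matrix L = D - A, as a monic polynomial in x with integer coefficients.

With the vertex order [1, 2, 3, 4, 5, 6], the degrees are [1, 1, 1, 1, 5, 1], giving D = diag(1, 1, 1, 1, 5, 1) and L = D - A. L has integer entries, so p(x) = det(xI - L) has integer coefficients. Expanding the determinant yields x^6 - 10x^5 + 30x^4 - 40x^3 + 25x^2 - 6x. Since p(0) = det(-L) = 0, x divides p(x). There is one zero in the spectrum, matching the 1 component.

x^6 - 10x^5 + 30x^4 - 40x^3 + 25x^2 - 6x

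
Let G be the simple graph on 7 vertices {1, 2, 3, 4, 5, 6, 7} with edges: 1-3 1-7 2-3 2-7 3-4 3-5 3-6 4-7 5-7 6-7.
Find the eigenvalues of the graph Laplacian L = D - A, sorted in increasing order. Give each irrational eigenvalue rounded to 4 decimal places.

Reading degrees in the order [1, 2, 3, 4, 5, 6, 7] gives [2, 2, 5, 2, 2, 2, 5]; set D = diag(2, 2, 5, 2, 2, 2, 5) and form L = D - A. L is symmetric positive semidefinite, so every eigenvalue is real and nonnegative. The single zero eigenvalue shows the graph is connected. The largest eigenvalue, 7, is at most the vertex count 7.

[0, 2, 2, 2, 2, 5, 7]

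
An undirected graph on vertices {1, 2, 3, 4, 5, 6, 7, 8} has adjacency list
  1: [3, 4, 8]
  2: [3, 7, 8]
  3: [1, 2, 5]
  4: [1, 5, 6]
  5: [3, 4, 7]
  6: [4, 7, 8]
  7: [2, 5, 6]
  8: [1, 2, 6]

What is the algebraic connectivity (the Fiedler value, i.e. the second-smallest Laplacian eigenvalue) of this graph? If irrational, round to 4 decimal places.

2

Each diagonal entry of L is the vertex degree and each off-diagonal entry is -1 where an edge is present, 0 otherwise; in the order [1, 2, 3, 4, 5, 6, 7, 8] the diagonal is [3, 3, 3, 3, 3, 3, 3, 3]. Computing the eigenvalues of L and sorting gives [0, 2, 2, 2, 4, 4, 4, 6]. The Fiedler value lambda_2 = 2 is strictly positive, so the graph is connected. The largest eigenvalue, 6, is at most the vertex count 8. There is one zero in the spectrum, matching the 1 component.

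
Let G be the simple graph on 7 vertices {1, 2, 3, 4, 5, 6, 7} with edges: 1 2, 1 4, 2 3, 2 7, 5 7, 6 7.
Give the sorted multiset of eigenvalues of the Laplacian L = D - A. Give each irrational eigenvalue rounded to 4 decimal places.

With the vertex order [1, 2, 3, 4, 5, 6, 7], the degrees are [2, 3, 1, 1, 1, 1, 3], giving D = diag(2, 3, 1, 1, 1, 1, 3) and L = D - A. Since every row of L sums to 0, the all-ones vector is in the kernel and 0 is an eigenvalue. The single zero eigenvalue shows the graph is connected. The eigenvalues sum to 12, which equals trace(L) = 2|E|.

[0, 0.3217, 0.6802, 1, 2.1397, 3.2297, 4.6287]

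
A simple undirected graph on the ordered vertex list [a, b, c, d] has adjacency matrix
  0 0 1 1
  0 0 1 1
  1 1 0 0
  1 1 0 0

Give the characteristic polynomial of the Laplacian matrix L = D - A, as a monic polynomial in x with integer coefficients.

Each diagonal entry of L is the vertex degree and each off-diagonal entry is -1 where an edge is present, 0 otherwise; in the order [a, b, c, d] the diagonal is [2, 2, 2, 2]. L has integer entries, so p(x) = det(xI - L) has integer coefficients. Expanding the determinant yields x^4 - 8x^3 + 20x^2 - 16x. Since p(0) = det(-L) = 0, x divides p(x). The eigenvalues sum to 8, which equals trace(L) = 2|E|.

x^4 - 8x^3 + 20x^2 - 16x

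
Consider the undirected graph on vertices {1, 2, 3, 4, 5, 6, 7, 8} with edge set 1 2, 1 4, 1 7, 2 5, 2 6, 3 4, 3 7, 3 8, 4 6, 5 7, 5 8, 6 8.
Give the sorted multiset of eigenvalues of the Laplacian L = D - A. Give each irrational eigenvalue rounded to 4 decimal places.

[0, 2, 2, 2, 4, 4, 4, 6]

Each diagonal entry of L is the vertex degree and each off-diagonal entry is -1 where an edge is present, 0 otherwise; in the order [1, 2, 3, 4, 5, 6, 7, 8] the diagonal is [3, 3, 3, 3, 3, 3, 3, 3]. L is symmetric positive semidefinite, so every eigenvalue is real and nonnegative. The single zero eigenvalue shows the graph is connected. The eigenvalues sum to 24, which equals trace(L) = 2|E|.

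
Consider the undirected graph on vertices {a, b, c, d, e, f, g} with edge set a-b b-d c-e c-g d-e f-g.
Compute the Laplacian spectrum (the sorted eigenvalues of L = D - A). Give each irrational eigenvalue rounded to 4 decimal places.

Each diagonal entry of L is the vertex degree and each off-diagonal entry is -1 where an edge is present, 0 otherwise; in the order [a, b, c, d, e, f, g] the diagonal is [1, 2, 2, 2, 2, 1, 2]. L is symmetric positive semidefinite, so every eigenvalue is real and nonnegative. The largest eigenvalue, 3.8019, is at most the vertex count 7.

[0, 0.1981, 0.7530, 1.5550, 2.4450, 3.2470, 3.8019]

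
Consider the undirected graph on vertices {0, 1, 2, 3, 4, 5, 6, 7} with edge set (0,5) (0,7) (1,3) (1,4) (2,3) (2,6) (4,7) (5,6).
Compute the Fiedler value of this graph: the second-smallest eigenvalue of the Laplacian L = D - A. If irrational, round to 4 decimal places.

Reading degrees in the order [0, 1, 2, 3, 4, 5, 6, 7] gives [2, 2, 2, 2, 2, 2, 2, 2]; set D = diag(2, 2, 2, 2, 2, 2, 2, 2) and form L = D - A. The smallest Laplacian eigenvalue is always 0. The next one, lambda_2 = 0.5858, measures how hard the graph is to disconnect: larger values mean better connectivity. By the matrix-tree theorem the graph has (1/8) * product of the nonzero eigenvalues = 8 spanning trees. The eigenvalues sum to 16, which equals trace(L) = 2|E|.

0.5858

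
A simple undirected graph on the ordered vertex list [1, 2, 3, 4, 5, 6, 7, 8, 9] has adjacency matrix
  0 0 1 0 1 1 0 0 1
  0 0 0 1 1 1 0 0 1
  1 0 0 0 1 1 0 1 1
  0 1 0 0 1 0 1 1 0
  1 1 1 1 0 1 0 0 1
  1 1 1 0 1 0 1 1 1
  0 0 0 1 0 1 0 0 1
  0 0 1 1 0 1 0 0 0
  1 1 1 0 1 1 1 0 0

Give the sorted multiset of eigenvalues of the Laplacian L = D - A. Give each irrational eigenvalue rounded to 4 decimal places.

With the vertex order [1, 2, 3, 4, 5, 6, 7, 8, 9], the degrees are [4, 4, 5, 4, 6, 7, 3, 3, 6], giving D = diag(4, 4, 5, 4, 6, 7, 3, 3, 6) and L = D - A. The multiplicity of 0 as a Laplacian eigenvalue equals the number of connected components. The largest eigenvalue, 8.2456, is at most the vertex count 9. The eigenvalues sum to 42, which equals trace(L) = 2|E|.

[0, 2.6255, 2.7147, 3.4129, 4.8740, 5.7863, 7.0473, 7.2937, 8.2456]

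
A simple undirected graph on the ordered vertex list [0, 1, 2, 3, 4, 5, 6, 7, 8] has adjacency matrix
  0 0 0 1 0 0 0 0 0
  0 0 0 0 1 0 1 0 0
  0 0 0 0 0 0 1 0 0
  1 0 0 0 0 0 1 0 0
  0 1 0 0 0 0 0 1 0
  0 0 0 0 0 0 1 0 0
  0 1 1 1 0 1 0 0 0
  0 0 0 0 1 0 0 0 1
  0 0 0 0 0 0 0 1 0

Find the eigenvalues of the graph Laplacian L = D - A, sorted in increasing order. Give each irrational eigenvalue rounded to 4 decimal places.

Reading degrees in the order [0, 1, 2, 3, 4, 5, 6, 7, 8] gives [1, 2, 1, 2, 2, 1, 4, 2, 1]; set D = diag(1, 2, 1, 2, 2, 1, 4, 2, 1) and form L = D - A. L is symmetric positive semidefinite, so every eigenvalue is real and nonnegative. The single zero eigenvalue shows the graph is connected. The eigenvalues sum to 16, which equals trace(L) = 2|E|.

[0, 0.1774, 0.5242, 1, 1, 2.1609, 2.4961, 3.4670, 5.1743]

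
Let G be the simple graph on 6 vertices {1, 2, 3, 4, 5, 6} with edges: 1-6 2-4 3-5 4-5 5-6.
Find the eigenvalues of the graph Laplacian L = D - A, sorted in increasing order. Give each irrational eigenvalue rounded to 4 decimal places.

With the vertex order [1, 2, 3, 4, 5, 6], the degrees are [1, 1, 1, 2, 3, 2], giving D = diag(1, 1, 1, 2, 3, 2) and L = D - A. L is symmetric positive semidefinite, so every eigenvalue is real and nonnegative. The single zero eigenvalue shows the graph is connected. By the matrix-tree theorem the graph has (1/6) * product of the nonzero eigenvalues = 1 spanning tree.

[0, 0.3820, 0.6972, 2, 2.6180, 4.3028]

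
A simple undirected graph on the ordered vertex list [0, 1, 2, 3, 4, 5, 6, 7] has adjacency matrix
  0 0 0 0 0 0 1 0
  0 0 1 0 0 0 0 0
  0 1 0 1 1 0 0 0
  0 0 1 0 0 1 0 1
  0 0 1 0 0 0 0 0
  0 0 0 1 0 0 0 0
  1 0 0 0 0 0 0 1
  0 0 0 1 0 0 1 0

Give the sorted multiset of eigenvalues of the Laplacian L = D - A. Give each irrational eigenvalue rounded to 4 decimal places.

[0, 0.2243, 0.5858, 1, 1.4108, 2.7237, 3.4142, 4.6412]

Each diagonal entry of L is the vertex degree and each off-diagonal entry is -1 where an edge is present, 0 otherwise; in the order [0, 1, 2, 3, 4, 5, 6, 7] the diagonal is [1, 1, 3, 3, 1, 1, 2, 2]. L is symmetric positive semidefinite, so every eigenvalue is real and nonnegative. The single zero eigenvalue shows the graph is connected. The eigenvalues sum to 14, which equals trace(L) = 2|E|. There is one zero in the spectrum, matching the 1 component.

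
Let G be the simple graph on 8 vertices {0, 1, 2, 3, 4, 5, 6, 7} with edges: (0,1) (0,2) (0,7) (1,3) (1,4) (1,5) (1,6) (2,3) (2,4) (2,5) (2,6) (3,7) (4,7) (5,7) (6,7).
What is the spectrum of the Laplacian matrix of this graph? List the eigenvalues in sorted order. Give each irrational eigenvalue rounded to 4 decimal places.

Each diagonal entry of L is the vertex degree and each off-diagonal entry is -1 where an edge is present, 0 otherwise; in the order [0, 1, 2, 3, 4, 5, 6, 7] the diagonal is [3, 5, 5, 3, 3, 3, 3, 5]. The multiplicity of 0 as a Laplacian eigenvalue equals the number of connected components.

[0, 3, 3, 3, 3, 5, 5, 8]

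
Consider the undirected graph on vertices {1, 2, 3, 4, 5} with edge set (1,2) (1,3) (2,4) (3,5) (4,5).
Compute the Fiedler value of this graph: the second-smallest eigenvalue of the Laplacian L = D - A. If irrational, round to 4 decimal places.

1.3820

With the vertex order [1, 2, 3, 4, 5], the degrees are [2, 2, 2, 2, 2], giving D = diag(2, 2, 2, 2, 2) and L = D - A. The smallest Laplacian eigenvalue is always 0. The next one, lambda_2 = 1.3820, measures how hard the graph is to disconnect: larger values mean better connectivity. The largest eigenvalue, 3.6180, is at most the vertex count 5.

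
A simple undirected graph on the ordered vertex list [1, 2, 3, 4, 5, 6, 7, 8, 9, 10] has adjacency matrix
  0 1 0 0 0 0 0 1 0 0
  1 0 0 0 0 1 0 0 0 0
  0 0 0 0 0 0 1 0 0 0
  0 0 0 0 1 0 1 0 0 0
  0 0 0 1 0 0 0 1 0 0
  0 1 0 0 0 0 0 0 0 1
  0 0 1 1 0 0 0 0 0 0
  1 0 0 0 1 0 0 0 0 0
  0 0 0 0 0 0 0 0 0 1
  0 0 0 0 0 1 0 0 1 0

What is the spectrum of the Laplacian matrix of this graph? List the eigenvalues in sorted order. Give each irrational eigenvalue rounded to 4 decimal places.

With the vertex order [1, 2, 3, 4, 5, 6, 7, 8, 9, 10], the degrees are [2, 2, 1, 2, 2, 2, 2, 2, 1, 2], giving D = diag(2, 2, 1, 2, 2, 2, 2, 2, 1, 2) and L = D - A. The multiplicity of 0 as a Laplacian eigenvalue equals the number of connected components. The single zero eigenvalue shows the graph is connected. The largest eigenvalue, 3.9021, is at most the vertex count 10.

[0, 0.0979, 0.3820, 0.8244, 1.3820, 2, 2.6180, 3.1756, 3.6180, 3.9021]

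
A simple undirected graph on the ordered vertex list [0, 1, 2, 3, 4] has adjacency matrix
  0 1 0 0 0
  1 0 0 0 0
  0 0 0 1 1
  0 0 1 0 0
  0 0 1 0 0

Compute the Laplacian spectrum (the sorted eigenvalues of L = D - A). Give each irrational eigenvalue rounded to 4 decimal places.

[0, 0, 1, 2, 3]

Reading degrees in the order [0, 1, 2, 3, 4] gives [1, 1, 2, 1, 1]; set D = diag(1, 1, 2, 1, 1) and form L = D - A. L is symmetric positive semidefinite, so every eigenvalue is real and nonnegative. The 2 zero eigenvalues correspond to the 2 connected components. The largest eigenvalue, 3, is at most the vertex count 5.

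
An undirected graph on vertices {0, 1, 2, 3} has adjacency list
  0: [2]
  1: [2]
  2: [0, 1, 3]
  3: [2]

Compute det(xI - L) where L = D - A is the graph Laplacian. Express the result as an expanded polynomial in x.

x^4 - 6x^3 + 9x^2 - 4x

With the vertex order [0, 1, 2, 3], the degrees are [1, 1, 3, 1], giving D = diag(1, 1, 3, 1) and L = D - A. The eigenvalues of L are [0, 1, 1, 4]; the characteristic polynomial is the product of (x - lambda_i), which multiplies out to x^4 - 6x^3 + 9x^2 - 4x. Since p(0) = det(-L) = 0, x divides p(x).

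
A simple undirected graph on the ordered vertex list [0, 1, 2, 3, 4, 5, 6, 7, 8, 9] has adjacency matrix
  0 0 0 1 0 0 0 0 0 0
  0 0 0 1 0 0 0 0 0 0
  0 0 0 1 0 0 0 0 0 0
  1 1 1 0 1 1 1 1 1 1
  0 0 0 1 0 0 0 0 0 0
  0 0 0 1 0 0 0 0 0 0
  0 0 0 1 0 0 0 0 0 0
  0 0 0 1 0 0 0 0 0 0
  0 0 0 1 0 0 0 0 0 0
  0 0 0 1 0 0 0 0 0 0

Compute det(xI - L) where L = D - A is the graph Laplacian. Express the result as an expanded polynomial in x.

x^10 - 18x^9 + 108x^8 - 336x^7 + 630x^6 - 756x^5 + 588x^4 - 288x^3 + 81x^2 - 10x

Each diagonal entry of L is the vertex degree and each off-diagonal entry is -1 where an edge is present, 0 otherwise; in the order [0, 1, 2, 3, 4, 5, 6, 7, 8, 9] the diagonal is [1, 1, 1, 9, 1, 1, 1, 1, 1, 1]. Computing det(xI - L) by cofactor expansion (or equivalently via sum-over-permutations) gives x^10 - 18x^9 + 108x^8 - 336x^7 + 630x^6 - 756x^5 + 588x^4 - 288x^3 + 81x^2 - 10x. The constant term is 0 because L is singular (the all-ones vector lies in its kernel).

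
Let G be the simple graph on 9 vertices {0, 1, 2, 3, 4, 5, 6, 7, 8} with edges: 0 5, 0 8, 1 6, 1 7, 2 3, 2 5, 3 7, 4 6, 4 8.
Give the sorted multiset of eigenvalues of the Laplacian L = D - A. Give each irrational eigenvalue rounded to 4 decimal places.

With the vertex order [0, 1, 2, 3, 4, 5, 6, 7, 8], the degrees are [2, 2, 2, 2, 2, 2, 2, 2, 2], giving D = diag(2, 2, 2, 2, 2, 2, 2, 2, 2) and L = D - A. L is symmetric positive semidefinite, so every eigenvalue is real and nonnegative. The largest eigenvalue, 3.8794, is at most the vertex count 9. By the matrix-tree theorem the graph has (1/9) * product of the nonzero eigenvalues = 9 spanning trees.

[0, 0.4679, 0.4679, 1.6527, 1.6527, 3, 3, 3.8794, 3.8794]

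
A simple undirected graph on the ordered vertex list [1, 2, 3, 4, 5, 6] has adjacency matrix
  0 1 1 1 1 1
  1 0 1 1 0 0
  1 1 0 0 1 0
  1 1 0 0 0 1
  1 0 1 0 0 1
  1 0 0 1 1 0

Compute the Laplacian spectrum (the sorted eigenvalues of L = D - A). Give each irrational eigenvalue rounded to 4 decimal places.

[0, 2.3820, 2.3820, 4.6180, 4.6180, 6]

Each diagonal entry of L is the vertex degree and each off-diagonal entry is -1 where an edge is present, 0 otherwise; in the order [1, 2, 3, 4, 5, 6] the diagonal is [5, 3, 3, 3, 3, 3]. The multiplicity of 0 as a Laplacian eigenvalue equals the number of connected components. The single zero eigenvalue shows the graph is connected.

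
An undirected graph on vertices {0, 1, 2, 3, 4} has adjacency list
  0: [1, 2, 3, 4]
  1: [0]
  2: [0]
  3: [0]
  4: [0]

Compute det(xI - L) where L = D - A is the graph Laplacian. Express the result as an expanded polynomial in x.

x^5 - 8x^4 + 18x^3 - 16x^2 + 5x

With the vertex order [0, 1, 2, 3, 4], the degrees are [4, 1, 1, 1, 1], giving D = diag(4, 1, 1, 1, 1) and L = D - A. L has integer entries, so p(x) = det(xI - L) has integer coefficients. Expanding the determinant yields x^5 - 8x^4 + 18x^3 - 16x^2 + 5x. The constant term is 0 because L is singular (the all-ones vector lies in its kernel). The eigenvalues sum to 8, which equals trace(L) = 2|E|. By the matrix-tree theorem the graph has (1/5) * product of the nonzero eigenvalues = 1 spanning tree.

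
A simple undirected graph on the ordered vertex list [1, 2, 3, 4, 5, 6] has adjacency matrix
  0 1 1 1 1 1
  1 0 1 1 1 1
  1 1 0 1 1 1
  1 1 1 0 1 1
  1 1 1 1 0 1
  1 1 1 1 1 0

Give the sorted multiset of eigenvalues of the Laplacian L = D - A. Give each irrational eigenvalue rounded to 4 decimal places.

[0, 6, 6, 6, 6, 6]

Reading degrees in the order [1, 2, 3, 4, 5, 6] gives [5, 5, 5, 5, 5, 5]; set D = diag(5, 5, 5, 5, 5, 5) and form L = D - A. L is symmetric positive semidefinite, so every eigenvalue is real and nonnegative. The single zero eigenvalue shows the graph is connected. By the matrix-tree theorem the graph has (1/6) * product of the nonzero eigenvalues = 1296 spanning trees.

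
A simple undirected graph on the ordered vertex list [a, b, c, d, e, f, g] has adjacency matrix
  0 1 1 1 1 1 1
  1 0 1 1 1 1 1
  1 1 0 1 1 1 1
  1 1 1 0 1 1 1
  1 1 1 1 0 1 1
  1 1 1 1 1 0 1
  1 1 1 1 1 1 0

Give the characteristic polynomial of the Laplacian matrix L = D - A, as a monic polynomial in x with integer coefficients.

Each diagonal entry of L is the vertex degree and each off-diagonal entry is -1 where an edge is present, 0 otherwise; in the order [a, b, c, d, e, f, g] the diagonal is [6, 6, 6, 6, 6, 6, 6]. The eigenvalues of L are [0, 7, 7, 7, 7, 7, 7]; the characteristic polynomial is the product of (x - lambda_i), which multiplies out to x^7 - 42x^6 + 735x^5 - 6860x^4 + 36015x^3 - 100842x^2 + 117649x. The coefficient of x^6 equals -trace(L) = -42, matching the sum of degrees.

x^7 - 42x^6 + 735x^5 - 6860x^4 + 36015x^3 - 100842x^2 + 117649x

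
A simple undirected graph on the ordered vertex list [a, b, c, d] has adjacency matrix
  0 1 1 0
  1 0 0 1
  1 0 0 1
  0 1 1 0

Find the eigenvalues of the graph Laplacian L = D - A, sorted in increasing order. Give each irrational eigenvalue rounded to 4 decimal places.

[0, 2, 2, 4]

With the vertex order [a, b, c, d], the degrees are [2, 2, 2, 2], giving D = diag(2, 2, 2, 2) and L = D - A. L is symmetric positive semidefinite, so every eigenvalue is real and nonnegative. The single zero eigenvalue shows the graph is connected.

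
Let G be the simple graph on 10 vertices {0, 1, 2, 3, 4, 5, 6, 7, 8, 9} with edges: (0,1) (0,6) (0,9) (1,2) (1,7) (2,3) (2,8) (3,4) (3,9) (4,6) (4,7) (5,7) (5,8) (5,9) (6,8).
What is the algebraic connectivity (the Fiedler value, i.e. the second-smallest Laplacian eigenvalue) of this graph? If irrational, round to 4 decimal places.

2

Reading degrees in the order [0, 1, 2, 3, 4, 5, 6, 7, 8, 9] gives [3, 3, 3, 3, 3, 3, 3, 3, 3, 3]; set D = diag(3, 3, 3, 3, 3, 3, 3, 3, 3, 3) and form L = D - A. The smallest Laplacian eigenvalue is always 0. The next one, lambda_2 = 2, measures how hard the graph is to disconnect: larger values mean better connectivity. There is one zero in the spectrum, matching the 1 component.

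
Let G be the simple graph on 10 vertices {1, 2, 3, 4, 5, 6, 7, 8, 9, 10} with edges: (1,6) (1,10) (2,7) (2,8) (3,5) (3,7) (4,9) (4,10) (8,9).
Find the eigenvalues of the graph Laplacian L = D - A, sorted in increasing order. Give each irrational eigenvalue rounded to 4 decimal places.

With the vertex order [1, 2, 3, 4, 5, 6, 7, 8, 9, 10], the degrees are [2, 2, 2, 2, 1, 1, 2, 2, 2, 2], giving D = diag(2, 2, 2, 2, 1, 1, 2, 2, 2, 2) and L = D - A. Diagonalising L (or applying a numerical eigensolver to the 10x10 matrix) gives the spectrum above. The single zero eigenvalue shows the graph is connected. By the matrix-tree theorem the graph has (1/10) * product of the nonzero eigenvalues = 1 spanning tree.

[0, 0.0979, 0.3820, 0.8244, 1.3820, 2, 2.6180, 3.1756, 3.6180, 3.9021]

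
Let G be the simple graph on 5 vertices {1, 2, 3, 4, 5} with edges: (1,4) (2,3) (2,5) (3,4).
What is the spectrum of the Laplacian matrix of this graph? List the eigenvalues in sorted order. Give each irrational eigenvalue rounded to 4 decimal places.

[0, 0.3820, 1.3820, 2.6180, 3.6180]

Reading degrees in the order [1, 2, 3, 4, 5] gives [1, 2, 2, 2, 1]; set D = diag(1, 2, 2, 2, 1) and form L = D - A. Since every row of L sums to 0, the all-ones vector is in the kernel and 0 is an eigenvalue. By the matrix-tree theorem the graph has (1/5) * product of the nonzero eigenvalues = 1 spanning tree. The largest eigenvalue, 3.6180, is at most the vertex count 5.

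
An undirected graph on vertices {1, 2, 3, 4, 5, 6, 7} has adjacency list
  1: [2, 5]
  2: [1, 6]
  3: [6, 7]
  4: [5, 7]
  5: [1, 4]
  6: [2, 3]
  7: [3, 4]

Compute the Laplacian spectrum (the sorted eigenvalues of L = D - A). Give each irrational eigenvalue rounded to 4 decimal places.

[0, 0.7530, 0.7530, 2.4450, 2.4450, 3.8019, 3.8019]

Reading degrees in the order [1, 2, 3, 4, 5, 6, 7] gives [2, 2, 2, 2, 2, 2, 2]; set D = diag(2, 2, 2, 2, 2, 2, 2) and form L = D - A. Since every row of L sums to 0, the all-ones vector is in the kernel and 0 is an eigenvalue. There is one zero in the spectrum, matching the 1 component.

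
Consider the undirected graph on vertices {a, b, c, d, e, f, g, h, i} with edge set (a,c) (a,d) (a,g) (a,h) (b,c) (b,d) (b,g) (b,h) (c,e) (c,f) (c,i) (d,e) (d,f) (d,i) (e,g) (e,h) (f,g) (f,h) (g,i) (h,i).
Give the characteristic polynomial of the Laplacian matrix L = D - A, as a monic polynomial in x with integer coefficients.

x^9 - 40x^8 + 690x^7 - 6720x^6 + 40485x^5 - 154704x^4 + 366560x^3 - 492800x^2 + 288000x

Each diagonal entry of L is the vertex degree and each off-diagonal entry is -1 where an edge is present, 0 otherwise; in the order [a, b, c, d, e, f, g, h, i] the diagonal is [4, 4, 5, 5, 4, 4, 5, 5, 4]. L has integer entries, so p(x) = det(xI - L) has integer coefficients. Expanding the determinant yields x^9 - 40x^8 + 690x^7 - 6720x^6 + 40485x^5 - 154704x^4 + 366560x^3 - 492800x^2 + 288000x. The coefficient of x^8 equals -trace(L) = -40, matching the sum of degrees.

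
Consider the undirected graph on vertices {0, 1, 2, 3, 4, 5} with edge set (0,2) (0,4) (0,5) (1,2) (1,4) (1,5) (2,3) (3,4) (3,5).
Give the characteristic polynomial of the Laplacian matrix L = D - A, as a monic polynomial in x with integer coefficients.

Reading degrees in the order [0, 1, 2, 3, 4, 5] gives [3, 3, 3, 3, 3, 3]; set D = diag(3, 3, 3, 3, 3, 3) and form L = D - A. The eigenvalues of L are [0, 3, 3, 3, 3, 6]; the characteristic polynomial is the product of (x - lambda_i), which multiplies out to x^6 - 18x^5 + 126x^4 - 432x^3 + 729x^2 - 486x. The coefficient of x^5 equals -trace(L) = -18, matching the sum of degrees. By the matrix-tree theorem the graph has (1/6) * product of the nonzero eigenvalues = 81 spanning trees.

x^6 - 18x^5 + 126x^4 - 432x^3 + 729x^2 - 486x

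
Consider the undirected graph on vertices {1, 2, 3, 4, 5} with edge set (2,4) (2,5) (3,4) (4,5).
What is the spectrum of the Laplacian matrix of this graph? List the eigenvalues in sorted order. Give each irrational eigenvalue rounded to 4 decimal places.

[0, 0, 1, 3, 4]

Each diagonal entry of L is the vertex degree and each off-diagonal entry is -1 where an edge is present, 0 otherwise; in the order [1, 2, 3, 4, 5] the diagonal is [0, 2, 1, 3, 2]. L is symmetric positive semidefinite, so every eigenvalue is real and nonnegative. The 2 zero eigenvalues correspond to the 2 connected components. The eigenvalues sum to 8, which equals trace(L) = 2|E|.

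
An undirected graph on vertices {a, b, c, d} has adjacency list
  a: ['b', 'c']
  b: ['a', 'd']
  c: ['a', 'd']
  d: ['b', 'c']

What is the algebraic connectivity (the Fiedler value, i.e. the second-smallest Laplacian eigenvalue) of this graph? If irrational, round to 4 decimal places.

Each diagonal entry of L is the vertex degree and each off-diagonal entry is -1 where an edge is present, 0 otherwise; in the order [a, b, c, d] the diagonal is [2, 2, 2, 2]. The sorted Laplacian eigenvalues are [0, 2, 2, 4]; the algebraic connectivity is the second entry, 2. The eigenvalues sum to 8, which equals trace(L) = 2|E|.

2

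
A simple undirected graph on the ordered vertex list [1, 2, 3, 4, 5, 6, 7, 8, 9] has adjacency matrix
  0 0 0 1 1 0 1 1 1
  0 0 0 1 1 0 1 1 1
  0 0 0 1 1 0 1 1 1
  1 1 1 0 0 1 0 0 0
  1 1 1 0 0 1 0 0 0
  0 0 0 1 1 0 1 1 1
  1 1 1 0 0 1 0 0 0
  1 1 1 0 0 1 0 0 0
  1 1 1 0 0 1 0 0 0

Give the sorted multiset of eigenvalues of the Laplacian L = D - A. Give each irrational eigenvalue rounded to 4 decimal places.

[0, 4, 4, 4, 4, 5, 5, 5, 9]

Each diagonal entry of L is the vertex degree and each off-diagonal entry is -1 where an edge is present, 0 otherwise; in the order [1, 2, 3, 4, 5, 6, 7, 8, 9] the diagonal is [5, 5, 5, 4, 4, 5, 4, 4, 4]. Since every row of L sums to 0, the all-ones vector is in the kernel and 0 is an eigenvalue. The single zero eigenvalue shows the graph is connected. There is one zero in the spectrum, matching the 1 component.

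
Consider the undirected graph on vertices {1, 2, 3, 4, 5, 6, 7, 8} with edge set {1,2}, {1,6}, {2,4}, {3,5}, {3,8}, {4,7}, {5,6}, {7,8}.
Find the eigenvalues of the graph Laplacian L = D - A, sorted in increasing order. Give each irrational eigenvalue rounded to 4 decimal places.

Reading degrees in the order [1, 2, 3, 4, 5, 6, 7, 8] gives [2, 2, 2, 2, 2, 2, 2, 2]; set D = diag(2, 2, 2, 2, 2, 2, 2, 2) and form L = D - A. Diagonalising L (or applying a numerical eigensolver to the 8x8 matrix) gives the spectrum above. The single zero eigenvalue shows the graph is connected. There is one zero in the spectrum, matching the 1 component.

[0, 0.5858, 0.5858, 2, 2, 3.4142, 3.4142, 4]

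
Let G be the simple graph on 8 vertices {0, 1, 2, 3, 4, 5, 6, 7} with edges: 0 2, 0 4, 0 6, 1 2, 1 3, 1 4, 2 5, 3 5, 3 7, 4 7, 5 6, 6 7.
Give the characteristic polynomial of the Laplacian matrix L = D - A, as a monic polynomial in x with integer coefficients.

x^8 - 24x^7 + 240x^6 - 1296x^5 + 4080x^4 - 7488x^3 + 7424x^2 - 3072x

Each diagonal entry of L is the vertex degree and each off-diagonal entry is -1 where an edge is present, 0 otherwise; in the order [0, 1, 2, 3, 4, 5, 6, 7] the diagonal is [3, 3, 3, 3, 3, 3, 3, 3]. L has integer entries, so p(x) = det(xI - L) has integer coefficients. Expanding the determinant yields x^8 - 24x^7 + 240x^6 - 1296x^5 + 4080x^4 - 7488x^3 + 7424x^2 - 3072x. The constant term is 0 because L is singular (the all-ones vector lies in its kernel). The eigenvalues sum to 24, which equals trace(L) = 2|E|. By the matrix-tree theorem the graph has (1/8) * product of the nonzero eigenvalues = 384 spanning trees.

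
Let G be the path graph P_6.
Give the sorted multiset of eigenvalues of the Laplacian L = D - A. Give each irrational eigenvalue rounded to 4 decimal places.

[0, 0.2679, 1, 2, 3, 3.7321]

The graph has 6 vertices and degree multiset [2, 2, 2, 2, 1, 1]; D is the diagonal matrix of degrees and L = D - A. Since every row of L sums to 0, the all-ones vector is in the kernel and 0 is an eigenvalue. The single zero eigenvalue shows the graph is connected. The eigenvalues sum to 10, which equals trace(L) = 2|E|.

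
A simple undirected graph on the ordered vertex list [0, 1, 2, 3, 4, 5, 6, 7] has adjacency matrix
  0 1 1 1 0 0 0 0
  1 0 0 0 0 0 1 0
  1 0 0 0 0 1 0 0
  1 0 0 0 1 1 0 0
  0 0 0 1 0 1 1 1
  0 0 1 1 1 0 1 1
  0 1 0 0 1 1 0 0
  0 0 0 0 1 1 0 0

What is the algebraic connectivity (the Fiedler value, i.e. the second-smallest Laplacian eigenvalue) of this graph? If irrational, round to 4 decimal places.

1.2033

Each diagonal entry of L is the vertex degree and each off-diagonal entry is -1 where an edge is present, 0 otherwise; in the order [0, 1, 2, 3, 4, 5, 6, 7] the diagonal is [3, 2, 2, 3, 4, 5, 3, 2]. Computing the eigenvalues of L and sorting gives [0, 1.2033, 1.6065, 2.4844, 2.7806, 4.4714, 5.2379, 6.2159]. The Fiedler value lambda_2 = 1.2033 is strictly positive, so the graph is connected.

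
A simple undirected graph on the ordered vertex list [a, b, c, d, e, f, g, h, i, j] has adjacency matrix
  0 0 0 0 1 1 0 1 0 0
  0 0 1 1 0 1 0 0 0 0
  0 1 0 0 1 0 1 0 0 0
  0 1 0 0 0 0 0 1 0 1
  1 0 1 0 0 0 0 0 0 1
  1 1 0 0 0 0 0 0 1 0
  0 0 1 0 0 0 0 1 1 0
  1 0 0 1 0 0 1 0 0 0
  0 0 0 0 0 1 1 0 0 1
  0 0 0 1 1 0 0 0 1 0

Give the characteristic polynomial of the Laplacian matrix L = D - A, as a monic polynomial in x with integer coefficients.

Reading degrees in the order [a, b, c, d, e, f, g, h, i, j] gives [3, 3, 3, 3, 3, 3, 3, 3, 3, 3]; set D = diag(3, 3, 3, 3, 3, 3, 3, 3, 3, 3) and form L = D - A. Computing det(xI - L) by cofactor expansion (or equivalently via sum-over-permutations) gives x^10 - 30x^9 + 390x^8 - 2880x^7 + 13305x^6 - 39882x^5 + 77640x^4 - 94800x^3 + 66000x^2 - 20000x. The constant term is 0 because L is singular (the all-ones vector lies in its kernel). There is one zero in the spectrum, matching the 1 component. The largest eigenvalue, 5, is at most the vertex count 10.

x^10 - 30x^9 + 390x^8 - 2880x^7 + 13305x^6 - 39882x^5 + 77640x^4 - 94800x^3 + 66000x^2 - 20000x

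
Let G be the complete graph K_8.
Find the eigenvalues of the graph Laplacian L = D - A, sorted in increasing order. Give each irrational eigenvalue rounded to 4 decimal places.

The graph has 8 vertices and degree multiset [7, 7, 7, 7, 7, 7, 7, 7]; D is the diagonal matrix of degrees and L = D - A. L is symmetric positive semidefinite, so every eigenvalue is real and nonnegative. There is one zero in the spectrum, matching the 1 component.

[0, 8, 8, 8, 8, 8, 8, 8]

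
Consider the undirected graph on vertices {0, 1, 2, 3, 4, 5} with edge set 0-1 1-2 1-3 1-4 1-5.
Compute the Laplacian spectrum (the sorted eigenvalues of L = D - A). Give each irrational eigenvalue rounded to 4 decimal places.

[0, 1, 1, 1, 1, 6]

Reading degrees in the order [0, 1, 2, 3, 4, 5] gives [1, 5, 1, 1, 1, 1]; set D = diag(1, 5, 1, 1, 1, 1) and form L = D - A. The multiplicity of 0 as a Laplacian eigenvalue equals the number of connected components. There is one zero in the spectrum, matching the 1 component. By the matrix-tree theorem the graph has (1/6) * product of the nonzero eigenvalues = 1 spanning tree.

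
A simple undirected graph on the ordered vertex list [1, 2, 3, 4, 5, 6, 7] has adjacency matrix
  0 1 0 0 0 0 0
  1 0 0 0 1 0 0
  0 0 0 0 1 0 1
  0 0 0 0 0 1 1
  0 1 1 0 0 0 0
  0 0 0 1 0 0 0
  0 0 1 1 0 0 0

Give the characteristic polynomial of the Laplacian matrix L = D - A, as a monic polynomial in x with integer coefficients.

Reading degrees in the order [1, 2, 3, 4, 5, 6, 7] gives [1, 2, 2, 2, 2, 1, 2]; set D = diag(1, 2, 2, 2, 2, 1, 2) and form L = D - A. L has integer entries, so p(x) = det(xI - L) has integer coefficients. Expanding the determinant yields x^7 - 12x^6 + 55x^5 - 120x^4 + 126x^3 - 56x^2 + 7x. The constant term is 0 because L is singular (the all-ones vector lies in its kernel). The largest eigenvalue, 3.8019, is at most the vertex count 7. By the matrix-tree theorem the graph has (1/7) * product of the nonzero eigenvalues = 1 spanning tree.

x^7 - 12x^6 + 55x^5 - 120x^4 + 126x^3 - 56x^2 + 7x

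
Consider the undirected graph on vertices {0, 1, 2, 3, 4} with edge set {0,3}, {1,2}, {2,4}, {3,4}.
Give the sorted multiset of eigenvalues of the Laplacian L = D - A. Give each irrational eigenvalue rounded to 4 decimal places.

[0, 0.3820, 1.3820, 2.6180, 3.6180]

Reading degrees in the order [0, 1, 2, 3, 4] gives [1, 1, 2, 2, 2]; set D = diag(1, 1, 2, 2, 2) and form L = D - A. Since every row of L sums to 0, the all-ones vector is in the kernel and 0 is an eigenvalue. The single zero eigenvalue shows the graph is connected. The eigenvalues sum to 8, which equals trace(L) = 2|E|.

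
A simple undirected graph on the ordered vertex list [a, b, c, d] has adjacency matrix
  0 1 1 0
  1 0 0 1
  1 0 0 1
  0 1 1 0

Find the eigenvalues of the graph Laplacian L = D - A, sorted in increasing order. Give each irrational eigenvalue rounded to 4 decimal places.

[0, 2, 2, 4]

With the vertex order [a, b, c, d], the degrees are [2, 2, 2, 2], giving D = diag(2, 2, 2, 2) and L = D - A. L is symmetric positive semidefinite, so every eigenvalue is real and nonnegative.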